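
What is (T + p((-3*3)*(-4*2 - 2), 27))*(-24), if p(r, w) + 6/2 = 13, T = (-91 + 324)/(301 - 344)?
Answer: -4728/43 ≈ -109.95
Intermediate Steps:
T = -233/43 (T = 233/(-43) = 233*(-1/43) = -233/43 ≈ -5.4186)
p(r, w) = 10 (p(r, w) = -3 + 13 = 10)
(T + p((-3*3)*(-4*2 - 2), 27))*(-24) = (-233/43 + 10)*(-24) = (197/43)*(-24) = -4728/43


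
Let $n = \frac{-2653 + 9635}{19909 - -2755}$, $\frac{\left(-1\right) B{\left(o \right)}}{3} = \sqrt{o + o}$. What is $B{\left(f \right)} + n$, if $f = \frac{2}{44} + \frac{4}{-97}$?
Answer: $\frac{3491}{11332} - \frac{9 \sqrt{1067}}{1067} \approx 0.032541$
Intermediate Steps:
$f = \frac{9}{2134}$ ($f = 2 \cdot \frac{1}{44} + 4 \left(- \frac{1}{97}\right) = \frac{1}{22} - \frac{4}{97} = \frac{9}{2134} \approx 0.0042174$)
$B{\left(o \right)} = - 3 \sqrt{2} \sqrt{o}$ ($B{\left(o \right)} = - 3 \sqrt{o + o} = - 3 \sqrt{2 o} = - 3 \sqrt{2} \sqrt{o}$)
$n = \frac{3491}{11332}$ ($n = \frac{6982}{19909 + 2755} = \frac{6982}{22664} = 6982 \cdot \frac{1}{22664} = \frac{3491}{11332} \approx 0.30807$)
$B{\left(f \right)} + n = - 3 \sqrt{2} \sqrt{\frac{9}{2134}} + \frac{3491}{11332} = - 3 \sqrt{2} \frac{3 \sqrt{2134}}{2134} + \frac{3491}{11332} = - \frac{9 \sqrt{1067}}{1067} + \frac{3491}{11332} = \frac{3491}{11332} - \frac{9 \sqrt{1067}}{1067}$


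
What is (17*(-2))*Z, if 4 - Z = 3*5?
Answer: 374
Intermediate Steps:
Z = -11 (Z = 4 - 3*5 = 4 - 1*15 = 4 - 15 = -11)
(17*(-2))*Z = (17*(-2))*(-11) = -34*(-11) = 374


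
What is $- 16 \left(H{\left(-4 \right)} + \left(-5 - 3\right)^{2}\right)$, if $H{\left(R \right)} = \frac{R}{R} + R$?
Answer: $-976$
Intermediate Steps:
$H{\left(R \right)} = 1 + R$
$- 16 \left(H{\left(-4 \right)} + \left(-5 - 3\right)^{2}\right) = - 16 \left(\left(1 - 4\right) + \left(-5 - 3\right)^{2}\right) = - 16 \left(-3 + \left(-8\right)^{2}\right) = - 16 \left(-3 + 64\right) = \left(-16\right) 61 = -976$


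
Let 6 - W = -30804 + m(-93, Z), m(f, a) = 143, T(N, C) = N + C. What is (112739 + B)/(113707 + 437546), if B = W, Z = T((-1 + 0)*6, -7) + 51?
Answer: 47802/183751 ≈ 0.26015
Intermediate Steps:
T(N, C) = C + N
Z = 38 (Z = (-7 + (-1 + 0)*6) + 51 = (-7 - 1*6) + 51 = (-7 - 6) + 51 = -13 + 51 = 38)
W = 30667 (W = 6 - (-30804 + 143) = 6 - 1*(-30661) = 6 + 30661 = 30667)
B = 30667
(112739 + B)/(113707 + 437546) = (112739 + 30667)/(113707 + 437546) = 143406/551253 = 143406*(1/551253) = 47802/183751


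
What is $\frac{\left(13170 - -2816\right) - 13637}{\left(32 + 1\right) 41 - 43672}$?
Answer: $- \frac{2349}{42319} \approx -0.055507$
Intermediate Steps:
$\frac{\left(13170 - -2816\right) - 13637}{\left(32 + 1\right) 41 - 43672} = \frac{\left(13170 + 2816\right) - 13637}{33 \cdot 41 - 43672} = \frac{15986 - 13637}{1353 - 43672} = \frac{2349}{-42319} = 2349 \left(- \frac{1}{42319}\right) = - \frac{2349}{42319}$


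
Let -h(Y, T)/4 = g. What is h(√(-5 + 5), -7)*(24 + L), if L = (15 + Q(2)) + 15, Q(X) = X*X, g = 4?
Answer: -928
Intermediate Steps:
Q(X) = X²
h(Y, T) = -16 (h(Y, T) = -4*4 = -16)
L = 34 (L = (15 + 2²) + 15 = (15 + 4) + 15 = 19 + 15 = 34)
h(√(-5 + 5), -7)*(24 + L) = -16*(24 + 34) = -16*58 = -928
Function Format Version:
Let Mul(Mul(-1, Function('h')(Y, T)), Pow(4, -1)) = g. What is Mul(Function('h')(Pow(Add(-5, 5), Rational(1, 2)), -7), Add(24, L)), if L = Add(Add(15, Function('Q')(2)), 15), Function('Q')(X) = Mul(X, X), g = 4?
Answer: -928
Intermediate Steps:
Function('Q')(X) = Pow(X, 2)
Function('h')(Y, T) = -16 (Function('h')(Y, T) = Mul(-4, 4) = -16)
L = 34 (L = Add(Add(15, Pow(2, 2)), 15) = Add(Add(15, 4), 15) = Add(19, 15) = 34)
Mul(Function('h')(Pow(Add(-5, 5), Rational(1, 2)), -7), Add(24, L)) = Mul(-16, Add(24, 34)) = Mul(-16, 58) = -928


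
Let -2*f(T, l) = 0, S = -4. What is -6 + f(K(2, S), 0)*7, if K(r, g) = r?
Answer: -6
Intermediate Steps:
f(T, l) = 0 (f(T, l) = -½*0 = 0)
-6 + f(K(2, S), 0)*7 = -6 + 0*7 = -6 + 0 = -6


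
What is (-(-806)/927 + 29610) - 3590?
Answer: 24121346/927 ≈ 26021.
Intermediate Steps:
(-(-806)/927 + 29610) - 3590 = (-13*(-62/927) + 29610) - 3590 = (806/927 + 29610) - 3590 = 27449276/927 - 3590 = 24121346/927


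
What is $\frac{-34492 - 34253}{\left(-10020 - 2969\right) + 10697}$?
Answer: $\frac{22915}{764} \approx 29.993$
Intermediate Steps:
$\frac{-34492 - 34253}{\left(-10020 - 2969\right) + 10697} = - \frac{68745}{-12989 + 10697} = - \frac{68745}{-2292} = \left(-68745\right) \left(- \frac{1}{2292}\right) = \frac{22915}{764}$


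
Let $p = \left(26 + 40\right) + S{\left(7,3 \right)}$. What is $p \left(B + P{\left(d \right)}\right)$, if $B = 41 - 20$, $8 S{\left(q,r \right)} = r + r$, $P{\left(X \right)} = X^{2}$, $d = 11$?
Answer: $\frac{18957}{2} \approx 9478.5$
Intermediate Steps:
$S{\left(q,r \right)} = \frac{r}{4}$ ($S{\left(q,r \right)} = \frac{r + r}{8} = \frac{2 r}{8} = \frac{r}{4}$)
$p = \frac{267}{4}$ ($p = \left(26 + 40\right) + \frac{1}{4} \cdot 3 = 66 + \frac{3}{4} = \frac{267}{4} \approx 66.75$)
$B = 21$
$p \left(B + P{\left(d \right)}\right) = \frac{267 \left(21 + 11^{2}\right)}{4} = \frac{267 \left(21 + 121\right)}{4} = \frac{267}{4} \cdot 142 = \frac{18957}{2}$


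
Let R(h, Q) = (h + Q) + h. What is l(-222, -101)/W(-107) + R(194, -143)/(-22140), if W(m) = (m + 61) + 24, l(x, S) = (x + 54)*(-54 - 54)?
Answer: -40171355/48708 ≈ -824.74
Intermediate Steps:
l(x, S) = -5832 - 108*x (l(x, S) = (54 + x)*(-108) = -5832 - 108*x)
R(h, Q) = Q + 2*h (R(h, Q) = (Q + h) + h = Q + 2*h)
W(m) = 85 + m (W(m) = (61 + m) + 24 = 85 + m)
l(-222, -101)/W(-107) + R(194, -143)/(-22140) = (-5832 - 108*(-222))/(85 - 107) + (-143 + 2*194)/(-22140) = (-5832 + 23976)/(-22) + (-143 + 388)*(-1/22140) = 18144*(-1/22) + 245*(-1/22140) = -9072/11 - 49/4428 = -40171355/48708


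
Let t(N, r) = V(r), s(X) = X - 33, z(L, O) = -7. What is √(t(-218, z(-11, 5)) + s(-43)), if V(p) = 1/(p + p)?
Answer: I*√14910/14 ≈ 8.7219*I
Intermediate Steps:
s(X) = -33 + X
V(p) = 1/(2*p)
t(N, r) = 1/(2*r)
√(t(-218, z(-11, 5)) + s(-43)) = √((½)/(-7) + (-33 - 43)) = √((½)*(-⅐) - 76) = √(-1/14 - 76) = √(-1065/14) = I*√14910/14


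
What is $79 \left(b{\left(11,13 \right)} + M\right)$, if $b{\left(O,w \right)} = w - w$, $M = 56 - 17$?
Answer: $3081$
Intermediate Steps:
$M = 39$ ($M = 56 - 17 = 39$)
$b{\left(O,w \right)} = 0$
$79 \left(b{\left(11,13 \right)} + M\right) = 79 \left(0 + 39\right) = 79 \cdot 39 = 3081$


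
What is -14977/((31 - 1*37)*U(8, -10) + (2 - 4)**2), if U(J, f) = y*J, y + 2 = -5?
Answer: -881/20 ≈ -44.050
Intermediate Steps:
y = -7 (y = -2 - 5 = -7)
U(J, f) = -7*J
-14977/((31 - 1*37)*U(8, -10) + (2 - 4)**2) = -14977/((31 - 1*37)*(-7*8) + (2 - 4)**2) = -14977/((31 - 37)*(-56) + (-2)**2) = -14977/(-6*(-56) + 4) = -14977/(336 + 4) = -14977/340 = -14977*1/340 = -881/20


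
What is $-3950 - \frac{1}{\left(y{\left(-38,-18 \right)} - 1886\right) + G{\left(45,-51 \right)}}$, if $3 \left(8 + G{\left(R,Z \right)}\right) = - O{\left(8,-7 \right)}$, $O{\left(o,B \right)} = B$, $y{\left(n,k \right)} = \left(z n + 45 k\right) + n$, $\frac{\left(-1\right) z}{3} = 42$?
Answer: $- \frac{24272753}{6145} \approx -3950.0$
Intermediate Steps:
$z = -126$ ($z = \left(-3\right) 42 = -126$)
$y{\left(n,k \right)} = - 125 n + 45 k$ ($y{\left(n,k \right)} = \left(- 126 n + 45 k\right) + n = - 125 n + 45 k$)
$G{\left(R,Z \right)} = - \frac{17}{3}$ ($G{\left(R,Z \right)} = -8 + \frac{\left(-1\right) \left(-7\right)}{3} = -8 + \frac{1}{3} \cdot 7 = -8 + \frac{7}{3} = - \frac{17}{3}$)
$-3950 - \frac{1}{\left(y{\left(-38,-18 \right)} - 1886\right) + G{\left(45,-51 \right)}} = -3950 - \frac{1}{\left(\left(\left(-125\right) \left(-38\right) + 45 \left(-18\right)\right) - 1886\right) - \frac{17}{3}} = -3950 - \frac{1}{\left(\left(4750 - 810\right) - 1886\right) - \frac{17}{3}} = -3950 - \frac{1}{\left(3940 - 1886\right) - \frac{17}{3}} = -3950 - \frac{1}{2054 - \frac{17}{3}} = -3950 - \frac{1}{\frac{6145}{3}} = -3950 - \frac{3}{6145} = - \frac{24272753}{6145}$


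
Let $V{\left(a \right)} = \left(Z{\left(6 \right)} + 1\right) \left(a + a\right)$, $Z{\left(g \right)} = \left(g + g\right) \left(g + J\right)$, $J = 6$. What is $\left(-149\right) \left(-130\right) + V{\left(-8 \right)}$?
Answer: $17050$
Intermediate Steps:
$Z{\left(g \right)} = 2 g \left(6 + g\right)$ ($Z{\left(g \right)} = \left(g + g\right) \left(g + 6\right) = 2 g \left(6 + g\right)$)
$V{\left(a \right)} = 290 a$ ($V{\left(a \right)} = \left(2 \cdot 6 \left(6 + 6\right) + 1\right) \left(a + a\right) = \left(2 \cdot 6 \cdot 12 + 1\right) 2 a = \left(144 + 1\right) 2 a = 145 \cdot 2 a = 290 a$)
$\left(-149\right) \left(-130\right) + V{\left(-8 \right)} = \left(-149\right) \left(-130\right) + 290 \left(-8\right) = 19370 - 2320 = 17050$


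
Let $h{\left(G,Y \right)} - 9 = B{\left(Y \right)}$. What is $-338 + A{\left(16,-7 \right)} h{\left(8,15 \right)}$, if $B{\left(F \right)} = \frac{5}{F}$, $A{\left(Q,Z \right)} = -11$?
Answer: $- \frac{1322}{3} \approx -440.67$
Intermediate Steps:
$h{\left(G,Y \right)} = 9 + \frac{5}{Y}$
$-338 + A{\left(16,-7 \right)} h{\left(8,15 \right)} = -338 - 11 \left(9 + \frac{5}{15}\right) = -338 - 11 \left(9 + 5 \cdot \frac{1}{15}\right) = -338 - 11 \left(9 + \frac{1}{3}\right) = -338 - \frac{308}{3} = - \frac{1322}{3}$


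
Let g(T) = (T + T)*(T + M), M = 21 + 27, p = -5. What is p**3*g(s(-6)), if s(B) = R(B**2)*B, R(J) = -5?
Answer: -585000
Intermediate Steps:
s(B) = -5*B
M = 48
g(T) = 2*T*(48 + T) (g(T) = (T + T)*(T + 48) = (2*T)*(48 + T) = 2*T*(48 + T))
p**3*g(s(-6)) = (-5)**3*(2*(-5*(-6))*(48 - 5*(-6))) = -250*30*(48 + 30) = -250*30*78 = -125*4680 = -585000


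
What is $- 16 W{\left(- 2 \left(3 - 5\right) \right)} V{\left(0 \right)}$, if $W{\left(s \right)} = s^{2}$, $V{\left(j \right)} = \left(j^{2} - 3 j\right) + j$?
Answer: $0$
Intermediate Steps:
$V{\left(j \right)} = j^{2} - 2 j$
$- 16 W{\left(- 2 \left(3 - 5\right) \right)} V{\left(0 \right)} = - 16 \left(- 2 \left(3 - 5\right)\right)^{2} \cdot 0 \left(-2 + 0\right) = - 16 \left(\left(-2\right) \left(-2\right)\right)^{2} \cdot 0 \left(-2\right) = - 16 \cdot 4^{2} \cdot 0 = \left(-16\right) 16 \cdot 0 = \left(-256\right) 0 = 0$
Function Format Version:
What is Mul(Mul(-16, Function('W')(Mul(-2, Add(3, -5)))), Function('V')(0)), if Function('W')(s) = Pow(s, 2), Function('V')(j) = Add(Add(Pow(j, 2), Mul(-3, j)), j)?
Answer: 0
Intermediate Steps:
Function('V')(j) = Add(Pow(j, 2), Mul(-2, j))
Mul(Mul(-16, Function('W')(Mul(-2, Add(3, -5)))), Function('V')(0)) = Mul(Mul(-16, Pow(Mul(-2, Add(3, -5)), 2)), Mul(0, Add(-2, 0))) = Mul(Mul(-16, Pow(Mul(-2, -2), 2)), Mul(0, -2)) = Mul(Mul(-16, Pow(4, 2)), 0) = Mul(Mul(-16, 16), 0) = Mul(-256, 0) = 0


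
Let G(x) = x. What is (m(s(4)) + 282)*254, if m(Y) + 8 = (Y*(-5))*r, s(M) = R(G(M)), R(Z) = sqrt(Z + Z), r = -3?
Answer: 69596 + 7620*sqrt(2) ≈ 80372.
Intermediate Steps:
R(Z) = sqrt(2)*sqrt(Z) (R(Z) = sqrt(2*Z) = sqrt(2)*sqrt(Z))
s(M) = sqrt(2)*sqrt(M)
m(Y) = -8 + 15*Y (m(Y) = -8 + (Y*(-5))*(-3) = -8 - 5*Y*(-3) = -8 + 15*Y)
(m(s(4)) + 282)*254 = ((-8 + 15*(sqrt(2)*sqrt(4))) + 282)*254 = ((-8 + 15*(sqrt(2)*2)) + 282)*254 = ((-8 + 15*(2*sqrt(2))) + 282)*254 = ((-8 + 30*sqrt(2)) + 282)*254 = (274 + 30*sqrt(2))*254 = 69596 + 7620*sqrt(2)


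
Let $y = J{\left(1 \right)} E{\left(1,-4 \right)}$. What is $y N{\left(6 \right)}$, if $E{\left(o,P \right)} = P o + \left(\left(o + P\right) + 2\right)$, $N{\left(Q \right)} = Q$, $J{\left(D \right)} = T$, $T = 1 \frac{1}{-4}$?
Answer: $\frac{15}{2} \approx 7.5$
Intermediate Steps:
$T = - \frac{1}{4}$ ($T = 1 \left(- \frac{1}{4}\right) = - \frac{1}{4} \approx -0.25$)
$J{\left(D \right)} = - \frac{1}{4}$
$E{\left(o,P \right)} = 2 + P + o + P o$ ($E{\left(o,P \right)} = P o + \left(\left(P + o\right) + 2\right) = P o + \left(2 + P + o\right) = 2 + P + o + P o$)
$y = \frac{5}{4}$ ($y = - \frac{2 - 4 + 1 - 4}{4} = \left(- \frac{1}{4}\right) \left(-5\right) = \frac{5}{4} \approx 1.25$)
$y N{\left(6 \right)} = \frac{5}{4} \cdot 6 = \frac{15}{2}$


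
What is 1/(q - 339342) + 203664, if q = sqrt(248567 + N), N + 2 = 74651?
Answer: 11726226665608665/57576334874 - sqrt(20201)/28788167437 ≈ 2.0366e+5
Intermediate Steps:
N = 74649 (N = -2 + 74651 = 74649)
q = 4*sqrt(20201) (q = sqrt(248567 + 74649) = sqrt(323216) = 4*sqrt(20201) ≈ 568.52)
1/(q - 339342) + 203664 = 1/(4*sqrt(20201) - 339342) + 203664 = 1/(-339342 + 4*sqrt(20201)) + 203664 = 203664 + 1/(-339342 + 4*sqrt(20201))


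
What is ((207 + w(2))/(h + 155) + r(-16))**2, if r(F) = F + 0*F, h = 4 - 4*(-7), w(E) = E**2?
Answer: 7733961/34969 ≈ 221.17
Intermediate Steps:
h = 32 (h = 4 + 28 = 32)
r(F) = F (r(F) = F + 0 = F)
((207 + w(2))/(h + 155) + r(-16))**2 = ((207 + 2**2)/(32 + 155) - 16)**2 = ((207 + 4)/187 - 16)**2 = (211*(1/187) - 16)**2 = (211/187 - 16)**2 = (-2781/187)**2 = 7733961/34969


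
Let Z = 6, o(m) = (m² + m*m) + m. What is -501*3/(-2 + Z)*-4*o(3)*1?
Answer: 31563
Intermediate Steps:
o(m) = m + 2*m² (o(m) = (m² + m²) + m = 2*m² + m = m + 2*m²)
-501*3/(-2 + Z)*-4*o(3)*1 = -501*3/(-2 + 6)*-12*(1 + 2*3)*1 = -501*3/4*-12*(1 + 6)*1 = -501*(¼)*3*-12*7*1 = -1503*-4*21*1/4 = -1503*(-84*1)/4 = -1503*(-84)/4 = -501*(-63) = 31563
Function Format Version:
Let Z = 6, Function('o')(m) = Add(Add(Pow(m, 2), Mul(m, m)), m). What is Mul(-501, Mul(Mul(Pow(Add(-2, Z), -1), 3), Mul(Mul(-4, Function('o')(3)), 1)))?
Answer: 31563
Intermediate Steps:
Function('o')(m) = Add(m, Mul(2, Pow(m, 2))) (Function('o')(m) = Add(Add(Pow(m, 2), Pow(m, 2)), m) = Add(Mul(2, Pow(m, 2)), m) = Add(m, Mul(2, Pow(m, 2))))
Mul(-501, Mul(Mul(Pow(Add(-2, Z), -1), 3), Mul(Mul(-4, Function('o')(3)), 1))) = Mul(-501, Mul(Mul(Pow(Add(-2, 6), -1), 3), Mul(Mul(-4, Mul(3, Add(1, Mul(2, 3)))), 1))) = Mul(-501, Mul(Mul(Pow(4, -1), 3), Mul(Mul(-4, Mul(3, Add(1, 6))), 1))) = Mul(-501, Mul(Mul(Rational(1, 4), 3), Mul(Mul(-4, Mul(3, 7)), 1))) = Mul(-501, Mul(Rational(3, 4), Mul(Mul(-4, 21), 1))) = Mul(-501, Mul(Rational(3, 4), Mul(-84, 1))) = Mul(-501, Mul(Rational(3, 4), -84)) = Mul(-501, -63) = 31563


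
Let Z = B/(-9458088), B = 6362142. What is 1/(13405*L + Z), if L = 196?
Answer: 1576348/4141664147883 ≈ 3.8061e-7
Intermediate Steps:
Z = -1060357/1576348 (Z = 6362142/(-9458088) = 6362142*(-1/9458088) = -1060357/1576348 ≈ -0.67267)
1/(13405*L + Z) = 1/(13405*196 - 1060357/1576348) = 1/(2627380 - 1060357/1576348) = 1/(4141664147883/1576348) = 1576348/4141664147883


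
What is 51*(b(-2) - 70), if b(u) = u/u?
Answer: -3519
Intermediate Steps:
b(u) = 1
51*(b(-2) - 70) = 51*(1 - 70) = 51*(-69) = -3519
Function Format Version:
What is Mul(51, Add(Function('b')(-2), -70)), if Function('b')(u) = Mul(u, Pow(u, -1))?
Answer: -3519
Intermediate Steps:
Function('b')(u) = 1
Mul(51, Add(Function('b')(-2), -70)) = Mul(51, Add(1, -70)) = Mul(51, -69) = -3519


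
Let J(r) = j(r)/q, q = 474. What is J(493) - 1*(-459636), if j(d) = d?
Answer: 217867957/474 ≈ 4.5964e+5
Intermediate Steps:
J(r) = r/474
J(493) - 1*(-459636) = (1/474)*493 - 1*(-459636) = 493/474 + 459636 = 217867957/474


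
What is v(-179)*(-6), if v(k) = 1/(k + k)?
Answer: 3/179 ≈ 0.016760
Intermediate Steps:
v(k) = 1/(2*k)
v(-179)*(-6) = ((½)/(-179))*(-6) = ((½)*(-1/179))*(-6) = -1/358*(-6) = 3/179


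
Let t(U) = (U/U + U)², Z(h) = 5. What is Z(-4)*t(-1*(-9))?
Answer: 500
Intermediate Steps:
t(U) = (1 + U)²
Z(-4)*t(-1*(-9)) = 5*(1 - 1*(-9))² = 5*(1 + 9)² = 5*10² = 5*100 = 500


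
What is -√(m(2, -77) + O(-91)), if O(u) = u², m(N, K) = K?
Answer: -2*√2051 ≈ -90.576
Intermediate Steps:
-√(m(2, -77) + O(-91)) = -√(-77 + (-91)²) = -√(-77 + 8281) = -√8204 = -2*√2051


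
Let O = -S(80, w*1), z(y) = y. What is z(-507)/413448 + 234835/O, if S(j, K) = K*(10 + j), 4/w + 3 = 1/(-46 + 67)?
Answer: 7166314231/3721032 ≈ 1925.9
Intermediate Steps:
w = -42/31 (w = 4/(-3 + 1/(-46 + 67)) = 4/(-3 + 1/21) = 4/(-62/21) = 4*(-21/62) = -42/31 ≈ -1.3548)
O = 3780/31 (O = -(-42/31*1)*(10 + 80) = -(-42)*90/31 = -1*(-3780/31) = 3780/31 ≈ 121.94)
z(-507)/413448 + 234835/O = -507/413448 + 234835/(3780/31) = -507*1/413448 + 234835*(31/3780) = -169/137816 + 1455977/756 = 7166314231/3721032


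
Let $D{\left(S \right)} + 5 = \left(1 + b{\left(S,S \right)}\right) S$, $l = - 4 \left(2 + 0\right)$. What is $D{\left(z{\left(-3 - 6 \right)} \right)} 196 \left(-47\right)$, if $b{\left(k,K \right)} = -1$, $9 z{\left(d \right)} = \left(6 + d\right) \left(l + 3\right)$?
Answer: $46060$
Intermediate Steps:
$l = -8$ ($l = \left(-4\right) 2 = -8$)
$z{\left(d \right)} = - \frac{10}{3} - \frac{5 d}{9}$ ($z{\left(d \right)} = \frac{\left(6 + d\right) \left(-8 + 3\right)}{9} = \frac{\left(6 + d\right) \left(-5\right)}{9} = \frac{-30 - 5 d}{9} = - \frac{10}{3} - \frac{5 d}{9}$)
$D{\left(S \right)} = -5$ ($D{\left(S \right)} = -5 + \left(1 - 1\right) S = -5 + 0 S = -5 + 0 = -5$)
$D{\left(z{\left(-3 - 6 \right)} \right)} 196 \left(-47\right) = \left(-5\right) 196 \left(-47\right) = \left(-980\right) \left(-47\right) = 46060$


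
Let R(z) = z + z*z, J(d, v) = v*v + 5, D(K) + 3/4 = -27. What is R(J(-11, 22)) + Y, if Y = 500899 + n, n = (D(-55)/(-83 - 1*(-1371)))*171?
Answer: 3815083387/5152 ≈ 7.4051e+5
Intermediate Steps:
D(K) = -111/4 (D(K) = -¾ - 27 = -111/4)
n = -18981/5152 (n = -111/(4*(-83 - 1*(-1371)))*171 = -111/(4*(-83 + 1371))*171 = -111/4/1288*171 = -111/4*1/1288*171 = -111/5152*171 = -18981/5152 ≈ -3.6842)
J(d, v) = 5 + v² (J(d, v) = v² + 5 = 5 + v²)
Y = 2580612667/5152 (Y = 500899 - 18981/5152 = 2580612667/5152 ≈ 5.0090e+5)
R(z) = z + z²
R(J(-11, 22)) + Y = (5 + 22²)*(1 + (5 + 22²)) + 2580612667/5152 = (5 + 484)*(1 + (5 + 484)) + 2580612667/5152 = 489*(1 + 489) + 2580612667/5152 = 489*490 + 2580612667/5152 = 239610 + 2580612667/5152 = 3815083387/5152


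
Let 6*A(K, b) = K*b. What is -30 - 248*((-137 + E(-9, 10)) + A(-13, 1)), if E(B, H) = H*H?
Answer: 29050/3 ≈ 9683.3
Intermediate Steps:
E(B, H) = H**2
A(K, b) = K*b/6 (A(K, b) = (K*b)/6 = K*b/6)
-30 - 248*((-137 + E(-9, 10)) + A(-13, 1)) = -30 - 248*((-137 + 10**2) + (1/6)*(-13)*1) = -30 - 248*((-137 + 100) - 13/6) = -30 - 248*(-37 - 13/6) = -30 - 248*(-235/6) = -30 + 29140/3 = 29050/3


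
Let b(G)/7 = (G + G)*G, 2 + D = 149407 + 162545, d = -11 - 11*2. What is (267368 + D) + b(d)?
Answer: 594564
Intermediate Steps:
d = -33 (d = -11 - 22 = -33)
D = 311950 (D = -2 + (149407 + 162545) = -2 + 311952 = 311950)
b(G) = 14*G**2 (b(G) = 7*((G + G)*G) = 7*((2*G)*G) = 7*(2*G**2) = 14*G**2)
(267368 + D) + b(d) = (267368 + 311950) + 14*(-33)**2 = 579318 + 14*1089 = 579318 + 15246 = 594564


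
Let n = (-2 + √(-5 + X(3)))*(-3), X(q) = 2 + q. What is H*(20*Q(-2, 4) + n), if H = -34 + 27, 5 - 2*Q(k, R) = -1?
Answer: -462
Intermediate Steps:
Q(k, R) = 3 (Q(k, R) = 5/2 - ½*(-1) = 5/2 + ½ = 3)
n = 6 (n = (-2 + √(-5 + (2 + 3)))*(-3) = (-2 + √(-5 + 5))*(-3) = (-2 + √0)*(-3) = (-2 + 0)*(-3) = -2*(-3) = 6)
H = -7
H*(20*Q(-2, 4) + n) = -7*(20*3 + 6) = -7*(60 + 6) = -7*66 = -462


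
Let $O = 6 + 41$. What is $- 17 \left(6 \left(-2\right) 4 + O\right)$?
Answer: $17$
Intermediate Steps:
$O = 47$
$- 17 \left(6 \left(-2\right) 4 + O\right) = - 17 \left(6 \left(-2\right) 4 + 47\right) = - 17 \left(\left(-12\right) 4 + 47\right) = - 17 \left(-48 + 47\right) = \left(-17\right) \left(-1\right) = 17$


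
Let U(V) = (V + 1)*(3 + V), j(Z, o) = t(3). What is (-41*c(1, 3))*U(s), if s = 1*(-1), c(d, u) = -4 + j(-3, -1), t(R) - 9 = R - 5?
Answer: 0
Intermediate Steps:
t(R) = 4 + R (t(R) = 9 + (R - 5) = 9 + (-5 + R) = 4 + R)
j(Z, o) = 7 (j(Z, o) = 4 + 3 = 7)
c(d, u) = 3 (c(d, u) = -4 + 7 = 3)
s = -1
U(V) = (1 + V)*(3 + V)
(-41*c(1, 3))*U(s) = (-41*3)*(3 + (-1)**2 + 4*(-1)) = -123*(3 + 1 - 4) = -123*0 = 0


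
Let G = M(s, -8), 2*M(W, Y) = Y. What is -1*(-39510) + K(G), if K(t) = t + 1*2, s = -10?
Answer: 39508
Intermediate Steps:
M(W, Y) = Y/2
G = -4 (G = (½)*(-8) = -4)
K(t) = 2 + t (K(t) = t + 2 = 2 + t)
-1*(-39510) + K(G) = -1*(-39510) + (2 - 4) = 39510 - 2 = 39508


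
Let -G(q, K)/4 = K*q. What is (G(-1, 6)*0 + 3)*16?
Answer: 48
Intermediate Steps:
G(q, K) = -4*K*q
(G(-1, 6)*0 + 3)*16 = (-4*6*(-1)*0 + 3)*16 = (24*0 + 3)*16 = (0 + 3)*16 = 3*16 = 48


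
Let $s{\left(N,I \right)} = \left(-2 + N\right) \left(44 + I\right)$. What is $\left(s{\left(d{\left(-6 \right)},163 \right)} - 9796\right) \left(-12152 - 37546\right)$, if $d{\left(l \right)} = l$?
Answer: $569141496$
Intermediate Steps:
$\left(s{\left(d{\left(-6 \right)},163 \right)} - 9796\right) \left(-12152 - 37546\right) = \left(\left(-88 - 326 + 44 \left(-6\right) + 163 \left(-6\right)\right) - 9796\right) \left(-12152 - 37546\right) = \left(\left(-88 - 326 - 264 - 978\right) - 9796\right) \left(-49698\right) = \left(-1656 - 9796\right) \left(-49698\right) = \left(-11452\right) \left(-49698\right) = 569141496$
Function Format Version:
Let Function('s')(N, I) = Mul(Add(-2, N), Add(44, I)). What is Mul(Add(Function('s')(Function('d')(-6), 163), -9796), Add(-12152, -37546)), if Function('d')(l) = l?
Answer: 569141496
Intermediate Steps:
Mul(Add(Function('s')(Function('d')(-6), 163), -9796), Add(-12152, -37546)) = Mul(Add(Add(-88, Mul(-2, 163), Mul(44, -6), Mul(163, -6)), -9796), Add(-12152, -37546)) = Mul(Add(Add(-88, -326, -264, -978), -9796), -49698) = Mul(Add(-1656, -9796), -49698) = Mul(-11452, -49698) = 569141496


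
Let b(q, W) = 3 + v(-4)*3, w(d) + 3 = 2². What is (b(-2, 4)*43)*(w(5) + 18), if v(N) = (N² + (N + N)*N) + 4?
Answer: 129903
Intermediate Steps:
v(N) = 4 + 3*N² (v(N) = (N² + (2*N)*N) + 4 = (N² + 2*N²) + 4 = 3*N² + 4 = 4 + 3*N²)
w(d) = 1 (w(d) = -3 + 2² = -3 + 4 = 1)
b(q, W) = 159 (b(q, W) = 3 + (4 + 3*(-4)²)*3 = 3 + (4 + 3*16)*3 = 3 + (4 + 48)*3 = 3 + 52*3 = 3 + 156 = 159)
(b(-2, 4)*43)*(w(5) + 18) = (159*43)*(1 + 18) = 6837*19 = 129903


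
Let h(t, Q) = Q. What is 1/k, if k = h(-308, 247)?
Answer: 1/247 ≈ 0.0040486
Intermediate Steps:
k = 247
1/k = 1/247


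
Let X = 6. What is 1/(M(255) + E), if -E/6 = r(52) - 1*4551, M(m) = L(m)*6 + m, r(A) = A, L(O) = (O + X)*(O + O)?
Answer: 1/825909 ≈ 1.2108e-6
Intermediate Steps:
L(O) = 2*O*(6 + O) (L(O) = (O + 6)*(O + O) = (6 + O)*(2*O) = 2*O*(6 + O))
M(m) = m + 12*m*(6 + m) (M(m) = (2*m*(6 + m))*6 + m = 12*m*(6 + m) + m = m + 12*m*(6 + m))
E = 26994 (E = -6*(52 - 1*4551) = -6*(52 - 4551) = -6*(-4499) = 26994)
1/(M(255) + E) = 1/(255*(73 + 12*255) + 26994) = 1/(255*(73 + 3060) + 26994) = 1/(255*3133 + 26994) = 1/(798915 + 26994) = 1/825909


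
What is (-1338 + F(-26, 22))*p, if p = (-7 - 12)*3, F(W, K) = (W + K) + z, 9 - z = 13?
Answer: 76722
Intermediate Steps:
z = -4 (z = 9 - 1*13 = 9 - 13 = -4)
F(W, K) = -4 + K + W (F(W, K) = (W + K) - 4 = (K + W) - 4 = -4 + K + W)
p = -57 (p = -19*3 = -57)
(-1338 + F(-26, 22))*p = (-1338 + (-4 + 22 - 26))*(-57) = (-1338 - 8)*(-57) = -1346*(-57) = 76722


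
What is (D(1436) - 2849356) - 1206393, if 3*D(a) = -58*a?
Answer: -12250535/3 ≈ -4.0835e+6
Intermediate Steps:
D(a) = -58*a/3 (D(a) = (-58*a)/3 = -58*a/3)
(D(1436) - 2849356) - 1206393 = (-58/3*1436 - 2849356) - 1206393 = (-83288/3 - 2849356) - 1206393 = -8631356/3 - 1206393 = -12250535/3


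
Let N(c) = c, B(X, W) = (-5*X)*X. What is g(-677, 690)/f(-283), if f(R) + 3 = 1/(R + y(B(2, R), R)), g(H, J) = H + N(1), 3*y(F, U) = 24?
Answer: 92950/413 ≈ 225.06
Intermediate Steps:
B(X, W) = -5*X²
y(F, U) = 8 (y(F, U) = (⅓)*24 = 8)
g(H, J) = 1 + H (g(H, J) = H + 1 = 1 + H)
f(R) = -3 + 1/(8 + R) (f(R) = -3 + 1/(R + 8) = -3 + 1/(8 + R))
g(-677, 690)/f(-283) = (1 - 677)/(((-23 - 3*(-283))/(8 - 283))) = -676*(-275/(-23 + 849)) = -676/((-1/275*826)) = -676/(-826/275) = -676*(-275/826) = 92950/413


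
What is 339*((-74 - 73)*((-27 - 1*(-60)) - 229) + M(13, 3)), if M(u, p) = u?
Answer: 9771675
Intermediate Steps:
339*((-74 - 73)*((-27 - 1*(-60)) - 229) + M(13, 3)) = 339*((-74 - 73)*((-27 - 1*(-60)) - 229) + 13) = 339*(-147*((-27 + 60) - 229) + 13) = 339*(-147*(33 - 229) + 13) = 339*(-147*(-196) + 13) = 339*(28812 + 13) = 339*28825 = 9771675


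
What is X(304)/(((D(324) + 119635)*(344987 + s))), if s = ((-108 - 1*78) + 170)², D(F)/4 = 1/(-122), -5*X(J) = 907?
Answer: -55327/12597456170595 ≈ -4.3919e-9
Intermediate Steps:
X(J) = -907/5 (X(J) = -⅕*907 = -907/5)
D(F) = -2/61 (D(F) = 4/(-122) = 4*(-1/122) = -2/61)
s = 256 (s = ((-108 - 78) + 170)² = (-186 + 170)² = (-16)² = 256)
X(304)/(((D(324) + 119635)*(344987 + s))) = -907*1/((344987 + 256)*(-2/61 + 119635))/5 = -907/(5*((7297733/61)*345243)) = -907/(5*2519491234119/61) = -907/5*61/2519491234119 = -55327/12597456170595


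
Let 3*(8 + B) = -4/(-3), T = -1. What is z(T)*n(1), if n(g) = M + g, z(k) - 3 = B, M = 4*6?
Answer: -1025/9 ≈ -113.89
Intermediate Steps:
M = 24
B = -68/9 (B = -8 + (-4/(-3))/3 = -8 + (-4*(-⅓))/3 = -8 + (⅓)*(4/3) = -8 + 4/9 = -68/9 ≈ -7.5556)
z(k) = -41/9 (z(k) = 3 - 68/9 = -41/9)
n(g) = 24 + g
z(T)*n(1) = -41*(24 + 1)/9 = -41/9*25 = -1025/9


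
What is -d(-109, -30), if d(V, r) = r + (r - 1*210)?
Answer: 270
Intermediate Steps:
d(V, r) = -210 + 2*r (d(V, r) = r + (r - 210) = r + (-210 + r) = -210 + 2*r)
-d(-109, -30) = -(-210 + 2*(-30)) = -(-210 - 60) = -1*(-270) = 270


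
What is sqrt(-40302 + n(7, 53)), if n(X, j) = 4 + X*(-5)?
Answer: I*sqrt(40333) ≈ 200.83*I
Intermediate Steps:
n(X, j) = 4 - 5*X
sqrt(-40302 + n(7, 53)) = sqrt(-40302 + (4 - 5*7)) = sqrt(-40302 + (4 - 35)) = sqrt(-40302 - 31) = sqrt(-40333) = I*sqrt(40333)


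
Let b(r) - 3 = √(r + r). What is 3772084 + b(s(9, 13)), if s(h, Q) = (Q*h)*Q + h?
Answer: 3772087 + 6*√85 ≈ 3.7721e+6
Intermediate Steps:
s(h, Q) = h + h*Q² (s(h, Q) = h*Q² + h = h + h*Q²)
b(r) = 3 + √2*√r (b(r) = 3 + √(r + r) = 3 + √(2*r) = 3 + √2*√r)
3772084 + b(s(9, 13)) = 3772084 + (3 + √2*√(9*(1 + 13²))) = 3772084 + (3 + √2*√(9*(1 + 169))) = 3772084 + (3 + √2*√(9*170)) = 3772084 + (3 + √2*√1530) = 3772084 + (3 + √2*(3*√170)) = 3772084 + (3 + 6*√85) = 3772087 + 6*√85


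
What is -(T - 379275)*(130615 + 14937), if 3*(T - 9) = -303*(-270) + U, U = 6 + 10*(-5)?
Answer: 153707569664/3 ≈ 5.1236e+10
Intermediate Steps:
U = -44 (U = 6 - 50 = -44)
T = 81793/3 (T = 9 + (-303*(-270) - 44)/3 = 9 + (81810 - 44)/3 = 9 + (⅓)*81766 = 9 + 81766/3 = 81793/3 ≈ 27264.)
-(T - 379275)*(130615 + 14937) = -(81793/3 - 379275)*(130615 + 14937) = -(-1056032)*145552/3 = -1*(-153707569664/3) = 153707569664/3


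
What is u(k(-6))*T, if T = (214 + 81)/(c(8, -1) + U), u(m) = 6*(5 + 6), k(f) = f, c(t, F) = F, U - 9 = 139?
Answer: 6490/49 ≈ 132.45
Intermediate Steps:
U = 148 (U = 9 + 139 = 148)
u(m) = 66 (u(m) = 6*11 = 66)
T = 295/147 (T = (214 + 81)/(-1 + 148) = 295/147 ≈ 2.0068)
u(k(-6))*T = 66*(295/147) = 6490/49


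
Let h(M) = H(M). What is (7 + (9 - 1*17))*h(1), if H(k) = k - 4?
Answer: 3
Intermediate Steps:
H(k) = -4 + k
h(M) = -4 + M
(7 + (9 - 1*17))*h(1) = (7 + (9 - 1*17))*(-4 + 1) = (7 + (9 - 17))*(-3) = (7 - 8)*(-3) = -1*(-3) = 3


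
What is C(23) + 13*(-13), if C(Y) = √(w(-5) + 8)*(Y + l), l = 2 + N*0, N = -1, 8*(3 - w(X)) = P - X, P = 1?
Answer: -169 + 25*√41/2 ≈ -88.961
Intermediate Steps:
w(X) = 23/8 + X/8 (w(X) = 3 - (1 - X)/8 = 3 + (-⅛ + X/8) = 23/8 + X/8)
l = 2 (l = 2 - 1*0 = 2 + 0 = 2)
C(Y) = √41*(2 + Y)/2 (C(Y) = √((23/8 + (⅛)*(-5)) + 8)*(Y + 2) = √((23/8 - 5/8) + 8)*(2 + Y) = √(9/4 + 8)*(2 + Y) = √(41/4)*(2 + Y) = (√41/2)*(2 + Y) = √41*(2 + Y)/2)
C(23) + 13*(-13) = √41*(2 + 23)/2 + 13*(-13) = (½)*√41*25 - 169 = 25*√41/2 - 169 = -169 + 25*√41/2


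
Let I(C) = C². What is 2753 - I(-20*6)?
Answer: -11647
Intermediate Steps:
2753 - I(-20*6) = 2753 - (-20*6)² = 2753 - 1*(-120)² = 2753 - 1*14400 = 2753 - 14400 = -11647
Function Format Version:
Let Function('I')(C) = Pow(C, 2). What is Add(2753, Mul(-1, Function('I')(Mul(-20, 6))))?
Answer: -11647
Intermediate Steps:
Add(2753, Mul(-1, Function('I')(Mul(-20, 6)))) = Add(2753, Mul(-1, Pow(Mul(-20, 6), 2))) = Add(2753, Mul(-1, Pow(-120, 2))) = Add(2753, Mul(-1, 14400)) = Add(2753, -14400) = -11647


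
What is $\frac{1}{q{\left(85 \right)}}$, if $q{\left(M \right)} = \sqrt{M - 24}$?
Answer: $\frac{\sqrt{61}}{61} \approx 0.12804$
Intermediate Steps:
$q{\left(M \right)} = \sqrt{-24 + M}$
$\frac{1}{q{\left(85 \right)}} = \frac{1}{\sqrt{-24 + 85}} = \frac{1}{\sqrt{61}} = \frac{\sqrt{61}}{61}$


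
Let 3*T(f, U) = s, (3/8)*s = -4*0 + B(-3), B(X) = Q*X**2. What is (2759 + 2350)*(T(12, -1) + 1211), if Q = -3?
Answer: 6064383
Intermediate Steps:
B(X) = -3*X**2
s = -72 (s = 8*(-4*0 - 3*(-3)**2)/3 = 8*(0 - 3*9)/3 = 8*(0 - 27)/3 = (8/3)*(-27) = -72)
T(f, U) = -24 (T(f, U) = (1/3)*(-72) = -24)
(2759 + 2350)*(T(12, -1) + 1211) = (2759 + 2350)*(-24 + 1211) = 5109*1187 = 6064383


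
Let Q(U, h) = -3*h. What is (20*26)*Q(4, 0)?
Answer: 0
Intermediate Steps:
(20*26)*Q(4, 0) = (20*26)*(-3*0) = 520*0 = 0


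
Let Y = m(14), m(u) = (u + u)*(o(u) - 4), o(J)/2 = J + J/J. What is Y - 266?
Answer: 462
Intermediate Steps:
o(J) = 2 + 2*J (o(J) = 2*(J + J/J) = 2*(J + 1) = 2*(1 + J) = 2 + 2*J)
m(u) = 2*u*(-2 + 2*u) (m(u) = (u + u)*((2 + 2*u) - 4) = (2*u)*(-2 + 2*u) = 2*u*(-2 + 2*u))
Y = 728 (Y = 4*14*(-1 + 14) = 4*14*13 = 728)
Y - 266 = 728 - 266 = 462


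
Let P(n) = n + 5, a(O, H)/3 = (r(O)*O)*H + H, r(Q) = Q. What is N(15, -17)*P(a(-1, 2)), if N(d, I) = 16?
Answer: 272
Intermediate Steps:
a(O, H) = 3*H + 3*H*O² (a(O, H) = 3*((O*O)*H + H) = 3*(O²*H + H) = 3*(H*O² + H) = 3*(H + H*O²) = 3*H + 3*H*O²)
P(n) = 5 + n
N(15, -17)*P(a(-1, 2)) = 16*(5 + 3*2*(1 + (-1)²)) = 16*(5 + 3*2*(1 + 1)) = 16*(5 + 3*2*2) = 16*(5 + 12) = 16*17 = 272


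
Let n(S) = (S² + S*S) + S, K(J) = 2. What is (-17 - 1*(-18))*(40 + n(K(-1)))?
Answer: 50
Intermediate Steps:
n(S) = S + 2*S² (n(S) = (S² + S²) + S = 2*S² + S = S + 2*S²)
(-17 - 1*(-18))*(40 + n(K(-1))) = (-17 - 1*(-18))*(40 + 2*(1 + 2*2)) = (-17 + 18)*(40 + 2*(1 + 4)) = 1*(40 + 2*5) = 1*(40 + 10) = 1*50 = 50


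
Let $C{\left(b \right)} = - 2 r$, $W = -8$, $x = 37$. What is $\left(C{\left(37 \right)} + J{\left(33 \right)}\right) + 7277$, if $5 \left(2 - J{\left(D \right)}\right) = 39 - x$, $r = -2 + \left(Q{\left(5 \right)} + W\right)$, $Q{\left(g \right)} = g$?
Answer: $\frac{36443}{5} \approx 7288.6$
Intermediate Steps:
$r = -5$ ($r = -2 + \left(5 - 8\right) = -2 - 3 = -5$)
$J{\left(D \right)} = \frac{8}{5}$ ($J{\left(D \right)} = 2 - \frac{39 - 37}{5} = 2 - \frac{2}{5} = \frac{8}{5}$)
$C{\left(b \right)} = 10$ ($C{\left(b \right)} = \left(-2\right) \left(-5\right) = 10$)
$\left(C{\left(37 \right)} + J{\left(33 \right)}\right) + 7277 = \left(10 + \frac{8}{5}\right) + 7277 = \frac{58}{5} + 7277 = \frac{36443}{5}$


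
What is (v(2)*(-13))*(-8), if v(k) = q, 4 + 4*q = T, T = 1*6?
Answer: 52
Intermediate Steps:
T = 6
q = ½ (q = -1 + (¼)*6 = -1 + 3/2 = ½ ≈ 0.50000)
v(k) = ½
(v(2)*(-13))*(-8) = ((½)*(-13))*(-8) = -13/2*(-8) = 52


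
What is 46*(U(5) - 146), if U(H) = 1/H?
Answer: -33534/5 ≈ -6706.8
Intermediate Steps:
46*(U(5) - 146) = 46*(1/5 - 146) = 46*(⅕ - 146) = 46*(-729/5) = -33534/5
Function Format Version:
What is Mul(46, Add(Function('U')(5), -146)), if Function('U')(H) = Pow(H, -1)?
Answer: Rational(-33534, 5) ≈ -6706.8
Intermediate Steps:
Mul(46, Add(Function('U')(5), -146)) = Mul(46, Add(Pow(5, -1), -146)) = Mul(46, Add(Rational(1, 5), -146)) = Mul(46, Rational(-729, 5)) = Rational(-33534, 5)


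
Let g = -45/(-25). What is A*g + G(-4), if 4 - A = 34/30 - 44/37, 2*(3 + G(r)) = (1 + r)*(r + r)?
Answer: 15078/925 ≈ 16.301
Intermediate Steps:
G(r) = -3 + r*(1 + r) (G(r) = -3 + ((1 + r)*(r + r))/2 = -3 + ((1 + r)*(2*r))/2 = -3 + (2*r*(1 + r))/2 = -3 + r*(1 + r))
A = 2251/555 (A = 4 - (34/30 - 44/37) = 4 - (34*(1/30) - 44*1/37) = 4 - (17/15 - 44/37) = 4 - 1*(-31/555) = 4 + 31/555 = 2251/555 ≈ 4.0559)
g = 9/5 (g = -45*(-1/25) = 9/5 ≈ 1.8000)
A*g + G(-4) = (2251/555)*(9/5) + (-3 - 4 + (-4)²) = 6753/925 + (-3 - 4 + 16) = 6753/925 + 9 = 15078/925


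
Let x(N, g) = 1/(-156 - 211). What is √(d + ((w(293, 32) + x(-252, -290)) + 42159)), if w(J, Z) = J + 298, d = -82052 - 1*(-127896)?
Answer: √11932636899/367 ≈ 297.65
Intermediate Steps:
d = 45844 (d = -82052 + 127896 = 45844)
w(J, Z) = 298 + J
x(N, g) = -1/367 (x(N, g) = 1/(-367) = -1/367)
√(d + ((w(293, 32) + x(-252, -290)) + 42159)) = √(45844 + (((298 + 293) - 1/367) + 42159)) = √(45844 + ((591 - 1/367) + 42159)) = √(45844 + (216896/367 + 42159)) = √(45844 + 15689249/367) = √(32513997/367) = √11932636899/367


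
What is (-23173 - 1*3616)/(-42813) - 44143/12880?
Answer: -1544851939/551431440 ≈ -2.8015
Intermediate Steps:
(-23173 - 1*3616)/(-42813) - 44143/12880 = (-23173 - 3616)*(-1/42813) - 44143*1/12880 = -26789*(-1/42813) - 44143/12880 = 26789/42813 - 44143/12880 = -1544851939/551431440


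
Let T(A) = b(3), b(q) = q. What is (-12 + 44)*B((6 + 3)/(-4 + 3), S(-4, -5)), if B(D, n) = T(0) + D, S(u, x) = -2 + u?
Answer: -192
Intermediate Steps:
T(A) = 3
B(D, n) = 3 + D
(-12 + 44)*B((6 + 3)/(-4 + 3), S(-4, -5)) = (-12 + 44)*(3 + (6 + 3)/(-4 + 3)) = 32*(3 + 9/(-1)) = 32*(3 + 9*(-1)) = 32*(3 - 9) = 32*(-6) = -192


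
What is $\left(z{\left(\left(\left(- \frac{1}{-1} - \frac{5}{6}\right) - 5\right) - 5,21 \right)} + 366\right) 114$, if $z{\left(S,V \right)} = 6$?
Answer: $42408$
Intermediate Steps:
$\left(z{\left(\left(\left(- \frac{1}{-1} - \frac{5}{6}\right) - 5\right) - 5,21 \right)} + 366\right) 114 = \left(6 + 366\right) 114 = 372 \cdot 114 = 42408$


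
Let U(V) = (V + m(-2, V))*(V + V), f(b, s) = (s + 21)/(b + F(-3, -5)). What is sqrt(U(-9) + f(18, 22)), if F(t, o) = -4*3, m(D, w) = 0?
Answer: sqrt(6090)/6 ≈ 13.006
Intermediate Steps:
F(t, o) = -12
f(b, s) = (21 + s)/(-12 + b) (f(b, s) = (s + 21)/(b - 12) = (21 + s)/(-12 + b))
U(V) = 2*V**2 (U(V) = (V + 0)*(V + V) = V*(2*V) = 2*V**2)
sqrt(U(-9) + f(18, 22)) = sqrt(2*(-9)**2 + (21 + 22)/(-12 + 18)) = sqrt(2*81 + 43/6) = sqrt(162 + (1/6)*43) = sqrt(162 + 43/6) = sqrt(1015/6) = sqrt(6090)/6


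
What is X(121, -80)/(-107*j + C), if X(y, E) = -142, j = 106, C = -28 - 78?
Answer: 71/5724 ≈ 0.012404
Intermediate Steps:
C = -106
X(121, -80)/(-107*j + C) = -142/(-107*106 - 106) = -142/(-11342 - 106) = -142/(-11448) = -142*(-1/11448) = 71/5724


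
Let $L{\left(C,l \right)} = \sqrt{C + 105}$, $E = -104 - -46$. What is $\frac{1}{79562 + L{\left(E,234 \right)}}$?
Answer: $\frac{79562}{6330111797} - \frac{\sqrt{47}}{6330111797} \approx 1.2568 \cdot 10^{-5}$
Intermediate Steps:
$E = -58$ ($E = -104 + 46 = -58$)
$L{\left(C,l \right)} = \sqrt{105 + C}$
$\frac{1}{79562 + L{\left(E,234 \right)}} = \frac{1}{79562 + \sqrt{105 - 58}} = \frac{1}{79562 + \sqrt{47}}$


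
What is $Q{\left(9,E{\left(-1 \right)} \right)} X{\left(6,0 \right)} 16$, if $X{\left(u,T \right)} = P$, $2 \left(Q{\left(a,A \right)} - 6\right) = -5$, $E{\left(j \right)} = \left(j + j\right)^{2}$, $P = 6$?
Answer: $336$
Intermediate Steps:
$E{\left(j \right)} = 4 j^{2}$ ($E{\left(j \right)} = \left(2 j\right)^{2} = 4 j^{2}$)
$Q{\left(a,A \right)} = \frac{7}{2}$ ($Q{\left(a,A \right)} = 6 + \frac{1}{2} \left(-5\right) = 6 - \frac{5}{2} = \frac{7}{2}$)
$X{\left(u,T \right)} = 6$
$Q{\left(9,E{\left(-1 \right)} \right)} X{\left(6,0 \right)} 16 = \frac{7}{2} \cdot 6 \cdot 16 = 21 \cdot 16 = 336$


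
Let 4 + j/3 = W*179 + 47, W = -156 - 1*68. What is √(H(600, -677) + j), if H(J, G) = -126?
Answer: 27*I*√165 ≈ 346.82*I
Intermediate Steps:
W = -224 (W = -156 - 68 = -224)
j = -120159 (j = -12 + 3*(-224*179 + 47) = -12 + 3*(-40096 + 47) = -12 + 3*(-40049) = -12 - 120147 = -120159)
√(H(600, -677) + j) = √(-126 - 120159) = √(-120285) = 27*I*√165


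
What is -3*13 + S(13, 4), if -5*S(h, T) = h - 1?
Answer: -207/5 ≈ -41.400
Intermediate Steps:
S(h, T) = ⅕ - h/5 (S(h, T) = -(h - 1)/5 = -(-1 + h)/5 = ⅕ - h/5)
-3*13 + S(13, 4) = -3*13 + (⅕ - ⅕*13) = -39 + (⅕ - 13/5) = -39 - 12/5 = -207/5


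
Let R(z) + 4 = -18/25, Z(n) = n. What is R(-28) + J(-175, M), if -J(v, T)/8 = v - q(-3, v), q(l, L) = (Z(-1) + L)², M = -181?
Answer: 6230082/25 ≈ 2.4920e+5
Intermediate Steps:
R(z) = -118/25 (R(z) = -4 - 18/25 = -118/25)
q(l, L) = (-1 + L)²
J(v, T) = -8*v + 8*(-1 + v)² (J(v, T) = -8*(v - (-1 + v)²) = -8*v + 8*(-1 + v)²)
R(-28) + J(-175, M) = -118/25 + (-8*(-175) + 8*(-1 - 175)²) = -118/25 + (1400 + 8*(-176)²) = -118/25 + (1400 + 8*30976) = -118/25 + (1400 + 247808) = -118/25 + 249208 = 6230082/25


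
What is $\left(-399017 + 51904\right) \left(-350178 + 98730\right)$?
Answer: $87280869624$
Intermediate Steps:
$\left(-399017 + 51904\right) \left(-350178 + 98730\right) = \left(-347113\right) \left(-251448\right) = 87280869624$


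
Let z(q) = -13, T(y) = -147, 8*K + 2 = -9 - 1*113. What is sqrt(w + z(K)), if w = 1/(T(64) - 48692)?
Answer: 2*I*sqrt(7752067953)/48839 ≈ 3.6056*I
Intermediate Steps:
K = -31/2 (K = -1/4 + (-9 - 1*113)/8 = -1/4 + (-9 - 113)/8 = -1/4 + (1/8)*(-122) = -1/4 - 61/4 = -31/2 ≈ -15.500)
w = -1/48839 (w = 1/(-147 - 48692) = 1/(-48839) = -1/48839 ≈ -2.0475e-5)
sqrt(w + z(K)) = sqrt(-1/48839 - 13) = sqrt(-634908/48839) = 2*I*sqrt(7752067953)/48839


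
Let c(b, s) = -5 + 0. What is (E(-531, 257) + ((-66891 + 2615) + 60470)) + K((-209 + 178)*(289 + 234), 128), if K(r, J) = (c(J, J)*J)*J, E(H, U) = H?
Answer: -86257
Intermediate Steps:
c(b, s) = -5
K(r, J) = -5*J² (K(r, J) = (-5*J)*J = -5*J²)
(E(-531, 257) + ((-66891 + 2615) + 60470)) + K((-209 + 178)*(289 + 234), 128) = (-531 + ((-66891 + 2615) + 60470)) - 5*128² = (-531 + (-64276 + 60470)) - 5*16384 = (-531 - 3806) - 81920 = -4337 - 81920 = -86257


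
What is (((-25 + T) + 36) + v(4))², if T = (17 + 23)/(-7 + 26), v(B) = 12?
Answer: 227529/361 ≈ 630.27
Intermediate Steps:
T = 40/19 ≈ 2.1053
(((-25 + T) + 36) + v(4))² = (((-25 + 40/19) + 36) + 12)² = ((-435/19 + 36) + 12)² = (249/19 + 12)² = (477/19)² = 227529/361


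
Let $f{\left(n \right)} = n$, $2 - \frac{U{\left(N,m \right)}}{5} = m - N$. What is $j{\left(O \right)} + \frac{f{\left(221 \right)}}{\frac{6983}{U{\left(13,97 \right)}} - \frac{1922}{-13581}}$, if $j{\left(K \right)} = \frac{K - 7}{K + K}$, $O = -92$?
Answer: $- \frac{217114929243}{17304850952} \approx -12.546$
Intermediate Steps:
$U{\left(N,m \right)} = 10 - 5 m + 5 N$ ($U{\left(N,m \right)} = 10 - 5 \left(m - N\right) = 10 + \left(- 5 m + 5 N\right) = 10 - 5 m + 5 N$)
$j{\left(K \right)} = \frac{-7 + K}{2 K}$
$j{\left(O \right)} + \frac{f{\left(221 \right)}}{\frac{6983}{U{\left(13,97 \right)}} - \frac{1922}{-13581}} = \frac{-7 - 92}{2 \left(-92\right)} + \frac{221}{\frac{6983}{10 - 485 + 5 \cdot 13} - \frac{1922}{-13581}} = \frac{1}{2} \left(- \frac{1}{92}\right) \left(-99\right) + \frac{221}{\frac{6983}{10 - 485 + 65} - - \frac{1922}{13581}} = \frac{99}{184} + \frac{221}{\frac{6983}{-410} + \frac{1922}{13581}} = \frac{99}{184} + \frac{221}{6983 \left(- \frac{1}{410}\right) + \frac{1922}{13581}} = \frac{99}{184} + \frac{221}{- \frac{6983}{410} + \frac{1922}{13581}} = \frac{99}{184} + \frac{221}{- \frac{94048103}{5568210}} = \frac{99}{184} + 221 \left(- \frac{5568210}{94048103}\right) = \frac{99}{184} - \frac{1230574410}{94048103} = - \frac{217114929243}{17304850952}$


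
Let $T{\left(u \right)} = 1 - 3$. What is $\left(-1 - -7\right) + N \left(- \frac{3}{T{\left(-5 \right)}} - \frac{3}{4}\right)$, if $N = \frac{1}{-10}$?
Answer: $\frac{237}{40} \approx 5.925$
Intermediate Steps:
$T{\left(u \right)} = -2$
$N = - \frac{1}{10} \approx -0.1$
$\left(-1 - -7\right) + N \left(- \frac{3}{T{\left(-5 \right)}} - \frac{3}{4}\right) = \left(-1 - -7\right) - \frac{- \frac{3}{-2} - \frac{3}{4}}{10} = \left(-1 + 7\right) - \frac{\left(-3\right) \left(- \frac{1}{2}\right) - \frac{3}{4}}{10} = 6 - \frac{\frac{3}{2} - \frac{3}{4}}{10} = 6 - \frac{3}{40} = \frac{237}{40}$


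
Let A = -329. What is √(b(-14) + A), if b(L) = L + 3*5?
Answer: 2*I*√82 ≈ 18.111*I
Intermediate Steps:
b(L) = 15 + L (b(L) = L + 15 = 15 + L)
√(b(-14) + A) = √((15 - 14) - 329) = √(1 - 329) = √(-328) = 2*I*√82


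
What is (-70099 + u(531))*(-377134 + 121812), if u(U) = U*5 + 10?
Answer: 17217383748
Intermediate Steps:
u(U) = 10 + 5*U (u(U) = 5*U + 10 = 10 + 5*U)
(-70099 + u(531))*(-377134 + 121812) = (-70099 + (10 + 5*531))*(-377134 + 121812) = (-70099 + (10 + 2655))*(-255322) = (-70099 + 2665)*(-255322) = -67434*(-255322) = 17217383748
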